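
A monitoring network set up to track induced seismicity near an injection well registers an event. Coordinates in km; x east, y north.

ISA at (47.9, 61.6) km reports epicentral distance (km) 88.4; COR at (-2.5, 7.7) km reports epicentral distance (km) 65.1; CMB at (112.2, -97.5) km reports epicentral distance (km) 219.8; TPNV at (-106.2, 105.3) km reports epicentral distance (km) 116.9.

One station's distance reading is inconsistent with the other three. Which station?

Solve using three stations at a time. Using ISA, COR, CMB (subtract circle equations pairwise → linear system) gives (x, y) ≈ (-40.5, 60.6).
Distances from that point to each station vs reported:
  ISA: calculated 88.4 vs reported 88.4 → residual 0.0 km
  COR: calculated 65.1 vs reported 65.1 → residual 0.0 km
  CMB: calculated 219.8 vs reported 219.8 → residual 0.0 km
  TPNV: calculated 79.4 vs reported 116.9 → residual 37.5 km
ISA, COR, CMB are mutually consistent (residuals ≈ 0); TPNV is off by 37.5 km.

TPNV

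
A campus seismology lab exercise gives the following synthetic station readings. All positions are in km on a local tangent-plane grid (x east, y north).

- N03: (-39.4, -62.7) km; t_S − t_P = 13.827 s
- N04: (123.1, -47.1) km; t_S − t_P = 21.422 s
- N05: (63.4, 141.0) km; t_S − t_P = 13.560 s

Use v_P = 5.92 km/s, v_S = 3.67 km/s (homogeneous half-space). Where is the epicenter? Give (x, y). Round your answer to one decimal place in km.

Distance from S−P lag: d = Δt · v_P v_S / (v_P − v_S) = Δt · (5.92·3.67)/(5.92−3.67) ≈ 9.6562·Δt.
So d_N03 = 133.52, d_N04 = 206.85, d_N05 = 130.94 km.
Circle about each station: (x + 39.4)² + (y + 62.7)² = 133.52²; (x − 123.1)² + (y + 47.1)² = 206.85²; (x − 63.4)² + (y − 141.0)² = 130.94².
Subtracting the N03 equation from the N04 and N05 equations removes the quadratic terms:
325.0 x + 31.2 y = -13070.96
205.6 x + 407.4 y = 19099.22
Solving the 2×2 system: x ≈ -47.0, y ≈ 70.6 km.

-47.0 km east, 70.6 km north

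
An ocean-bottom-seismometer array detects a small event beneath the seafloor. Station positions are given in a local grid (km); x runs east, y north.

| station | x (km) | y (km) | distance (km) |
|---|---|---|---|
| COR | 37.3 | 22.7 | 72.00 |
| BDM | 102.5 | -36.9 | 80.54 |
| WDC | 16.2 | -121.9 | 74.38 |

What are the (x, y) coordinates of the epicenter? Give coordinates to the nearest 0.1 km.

Circle about each station: (x − 37.3)² + (y − 22.7)² = 72.00²; (x − 102.5)² + (y + 36.9)² = 80.54²; (x − 16.2)² + (y + 121.9)² = 74.38².
Subtracting the COR equation from the BDM and WDC equations removes the quadratic terms:
130.4 x − 119.2 y = 8658.59
-42.2 x − 289.2 y = 12867.09
Solving the 2×2 system: x ≈ 22.7, y ≈ -47.8 km.

x ≈ 22.7 km, y ≈ -47.8 km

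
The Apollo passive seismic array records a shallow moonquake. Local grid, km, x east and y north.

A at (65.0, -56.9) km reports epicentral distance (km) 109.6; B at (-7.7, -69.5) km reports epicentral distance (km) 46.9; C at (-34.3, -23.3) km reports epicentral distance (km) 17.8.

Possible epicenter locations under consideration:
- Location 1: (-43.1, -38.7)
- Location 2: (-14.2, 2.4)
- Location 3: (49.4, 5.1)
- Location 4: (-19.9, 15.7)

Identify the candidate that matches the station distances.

Location 1

For each candidate, compare |candidate − station| to the reported distance:
Location 1: residuals A 0.0, B 0.0, C 0.1 → max 0.1 km
Location 2: residuals A 10.7, B 25.3, C 14.8 → max 25.3 km
Location 3: residuals A 45.7, B 47.0, C 70.6 → max 70.6 km
Location 4: residuals A 2.1, B 39.2, C 23.8 → max 39.2 km
Only Location 1 has all residuals ≈ 0.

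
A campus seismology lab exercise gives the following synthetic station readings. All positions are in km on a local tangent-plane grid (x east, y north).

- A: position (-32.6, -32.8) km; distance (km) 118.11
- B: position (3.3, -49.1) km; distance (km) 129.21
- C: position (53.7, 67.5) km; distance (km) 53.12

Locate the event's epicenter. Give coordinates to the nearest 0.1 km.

2.1 km east, 80.1 km north

Circle about each station: (x + 32.6)² + (y + 32.8)² = 118.11²; (x − 3.3)² + (y + 49.1)² = 129.21²; (x − 53.7)² + (y − 67.5)² = 53.12².
Subtracting the A equation from the B and C equations removes the quadratic terms:
71.8 x − 32.6 y = -2462.15
172.6 x + 200.6 y = 16429.58
Solving the 2×2 system: x ≈ 2.1, y ≈ 80.1 km.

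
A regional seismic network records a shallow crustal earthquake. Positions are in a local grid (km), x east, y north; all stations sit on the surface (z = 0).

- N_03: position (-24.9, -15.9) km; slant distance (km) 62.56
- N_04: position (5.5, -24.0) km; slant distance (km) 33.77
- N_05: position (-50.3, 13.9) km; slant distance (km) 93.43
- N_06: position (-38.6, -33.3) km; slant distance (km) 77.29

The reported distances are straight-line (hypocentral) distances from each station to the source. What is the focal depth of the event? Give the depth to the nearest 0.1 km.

13.1 km

Each station gives a sphere (x−x_i)² + (y−y_i)² + z² = d_i² (stations at z=0).
Subtracting the N_03 sphere from N_04 and N_05: z² cancels, leaving linear equations in x and y:
60.8 x − 16.2 y = 2506.77
-50.8 x + 59.6 y = -2964.93
Solving: x ≈ 36.195, y ≈ -18.897 km (keep extra digits for the depth step; rounded: 36.2, -18.9).
Then from the N_03 sphere: z² = 62.56² − (x + 24.9)² − (y + 15.9)² with x = 36.195, y = -18.897, so z ≈ 13.121 ≈ 13.1 km.
Check against N_06 (with the unrounded solution): distance 77.29 ≈ 77.29 km. ✓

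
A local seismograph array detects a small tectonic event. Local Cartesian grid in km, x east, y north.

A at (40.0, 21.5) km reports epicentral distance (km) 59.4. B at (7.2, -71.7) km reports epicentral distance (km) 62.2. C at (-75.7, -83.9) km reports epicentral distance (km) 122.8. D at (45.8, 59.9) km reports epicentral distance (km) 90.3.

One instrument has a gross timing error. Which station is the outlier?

C

Solve using three stations at a time. Using A, B, D (subtract circle equations pairwise → linear system) gives (x, y) ≈ (-9.5, -11.6).
Distances from that point to each station vs reported:
  A: calculated 59.6 vs reported 59.4 → residual 0.2 km
  B: calculated 62.4 vs reported 62.2 → residual 0.2 km
  C: calculated 98.0 vs reported 122.8 → residual 24.8 km
  D: calculated 90.4 vs reported 90.3 → residual 0.1 km
A, B, D are mutually consistent (residuals ≈ 0); C is off by 24.8 km.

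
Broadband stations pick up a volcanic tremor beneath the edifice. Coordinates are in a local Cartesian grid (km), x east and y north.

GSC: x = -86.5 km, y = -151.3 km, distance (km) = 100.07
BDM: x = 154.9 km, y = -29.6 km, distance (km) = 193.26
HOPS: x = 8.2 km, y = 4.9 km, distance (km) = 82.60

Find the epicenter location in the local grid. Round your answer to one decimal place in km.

-35.0 km east, -65.5 km north

Circle about each station: (x + 86.5)² + (y + 151.3)² = 100.07²; (x − 154.9)² + (y + 29.6)² = 193.26²; (x − 8.2)² + (y − 4.9)² = 82.60².
Subtracting pairs of circle equations eliminates x²+y² and gives linear equations (the radical axes):
482.8 x + 243.4 y = -32839.19
189.4 x + 312.4 y = -27091.45
Solving the 2×2 system: x ≈ -35.0, y ≈ -65.5 km.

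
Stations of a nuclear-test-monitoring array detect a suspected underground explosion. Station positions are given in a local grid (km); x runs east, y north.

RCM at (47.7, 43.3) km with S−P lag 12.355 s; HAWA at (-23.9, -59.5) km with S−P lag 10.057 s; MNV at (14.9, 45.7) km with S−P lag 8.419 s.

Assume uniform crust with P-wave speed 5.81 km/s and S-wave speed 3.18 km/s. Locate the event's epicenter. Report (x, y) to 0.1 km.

-32.7 km east, 10.6 km north

Distance from S−P lag: d = Δt · v_P v_S / (v_P − v_S) = Δt · (5.81·3.18)/(5.81−3.18) ≈ 7.0250·Δt.
So d_RCM = 86.79, d_HAWA = 70.65, d_MNV = 59.14 km.
Circle about each station: (x − 47.7)² + (y − 43.3)² = 86.79²; (x + 23.9)² + (y + 59.5)² = 70.65²; (x − 14.9)² + (y − 45.7)² = 59.14².
Subtracting pairs of circle equations eliminates x²+y² and gives linear equations (the radical axes):
-143.2 x − 205.6 y = 2502.36
-65.6 x + 4.8 y = 2195.28
Solving the 2×2 system: x ≈ -32.7, y ≈ 10.6 km.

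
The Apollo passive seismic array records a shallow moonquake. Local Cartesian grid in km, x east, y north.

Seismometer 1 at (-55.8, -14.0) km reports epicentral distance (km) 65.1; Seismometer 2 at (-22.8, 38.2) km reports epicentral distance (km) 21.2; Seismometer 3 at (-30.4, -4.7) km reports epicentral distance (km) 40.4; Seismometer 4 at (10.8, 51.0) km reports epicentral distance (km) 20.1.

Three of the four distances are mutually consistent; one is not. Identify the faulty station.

Solve using three stations at a time. Using Seismometer 1, Seismometer 2, Seismometer 3 (subtract circle equations pairwise → linear system) gives (x, y) ≈ (-5.0, 26.7).
Distances from that point to each station vs reported:
  Seismometer 1: calculated 65.1 vs reported 65.1 → residual 0.0 km
  Seismometer 2: calculated 21.2 vs reported 21.2 → residual 0.0 km
  Seismometer 3: calculated 40.4 vs reported 40.4 → residual 0.0 km
  Seismometer 4: calculated 29.0 vs reported 20.1 → residual 8.9 km
Seismometer 1, Seismometer 2, Seismometer 3 are mutually consistent (residuals ≈ 0); Seismometer 4 is off by 8.9 km.

Seismometer 4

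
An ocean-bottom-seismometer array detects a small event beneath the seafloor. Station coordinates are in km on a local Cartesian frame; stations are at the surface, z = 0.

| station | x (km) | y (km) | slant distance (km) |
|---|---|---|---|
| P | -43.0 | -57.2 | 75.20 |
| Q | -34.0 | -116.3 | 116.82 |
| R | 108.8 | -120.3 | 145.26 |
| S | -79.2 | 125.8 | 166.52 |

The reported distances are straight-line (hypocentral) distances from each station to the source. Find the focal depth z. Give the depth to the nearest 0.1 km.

z ≈ 15.7 km

Each station gives a sphere (x−x_i)² + (y−y_i)² + z² = d_i² (stations at z=0).
Subtracting the P sphere from Q and R: z² cancels, leaving linear equations in x and y:
18.0 x − 118.2 y = 1568.98
303.6 x − 126.2 y = 5743.26
Solving: x ≈ 14.305, y ≈ -11.095 km (keep extra digits for the depth step; rounded: 14.3, -11.1).
Then from the P sphere: z² = 75.20² − (x + 43.0)² − (y + 57.2)² with x = 14.305, y = -11.095, so z ≈ 15.669 ≈ 15.7 km.
Check against S (with the unrounded solution): distance 166.52 ≈ 166.52 km. ✓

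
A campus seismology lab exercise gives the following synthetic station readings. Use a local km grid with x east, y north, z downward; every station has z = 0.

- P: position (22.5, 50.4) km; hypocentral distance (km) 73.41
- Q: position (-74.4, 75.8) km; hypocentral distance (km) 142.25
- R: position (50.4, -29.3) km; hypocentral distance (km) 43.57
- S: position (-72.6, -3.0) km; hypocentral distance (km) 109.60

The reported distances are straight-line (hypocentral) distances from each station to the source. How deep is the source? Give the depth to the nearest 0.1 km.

Each station gives a sphere (x−x_i)² + (y−y_i)² + z² = d_i² (stations at z=0).
Subtracting the P sphere from Q and R: z² cancels, leaving linear equations in x and y:
-193.8 x + 50.8 y = -6611.44
55.8 x − 159.4 y = 3842.92
Solving: x ≈ 30.603, y ≈ -13.396 km (keep extra digits for the depth step; rounded: 30.6, -13.4).
Then from the P sphere: z² = 73.41² − (x − 22.5)² − (y − 50.4)² with x = 30.603, y = -13.396, so z ≈ 35.404 ≈ 35.4 km.

z ≈ 35.4 km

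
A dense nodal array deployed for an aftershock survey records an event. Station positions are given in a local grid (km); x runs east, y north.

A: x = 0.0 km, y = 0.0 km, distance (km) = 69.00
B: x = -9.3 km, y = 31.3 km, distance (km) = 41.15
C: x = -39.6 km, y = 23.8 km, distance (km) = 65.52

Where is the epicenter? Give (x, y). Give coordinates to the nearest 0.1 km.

Circle about each station: x² + y² = 69.00²; (x + 9.3)² + (y − 31.3)² = 41.15²; (x + 39.6)² + (y − 23.8)² = 65.52².
Subtracting the A equation from the B and C equations removes the quadratic terms:
-18.6 x + 62.6 y = 4133.86
-79.2 x + 47.6 y = 2602.73
Solving the 2×2 system: x ≈ 8.3, y ≈ 68.5 km.

x ≈ 8.3 km, y ≈ 68.5 km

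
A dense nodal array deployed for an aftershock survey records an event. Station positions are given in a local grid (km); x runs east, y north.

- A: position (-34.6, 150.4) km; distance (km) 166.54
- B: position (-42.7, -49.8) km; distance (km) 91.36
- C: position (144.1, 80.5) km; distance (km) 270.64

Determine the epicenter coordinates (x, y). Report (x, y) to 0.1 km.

(-115.8, 5.0)

Circle about each station: (x + 34.6)² + (y − 150.4)² = 166.54²; (x + 42.7)² + (y + 49.8)² = 91.36²; (x − 144.1)² + (y − 80.5)² = 270.64².
Subtracting the A equation from the B and C equations removes the quadratic terms:
-16.2 x − 400.4 y = -125.07
357.4 x − 139.8 y = -42082.70
Solving the 2×2 system: x ≈ -115.8, y ≈ 5.0 km.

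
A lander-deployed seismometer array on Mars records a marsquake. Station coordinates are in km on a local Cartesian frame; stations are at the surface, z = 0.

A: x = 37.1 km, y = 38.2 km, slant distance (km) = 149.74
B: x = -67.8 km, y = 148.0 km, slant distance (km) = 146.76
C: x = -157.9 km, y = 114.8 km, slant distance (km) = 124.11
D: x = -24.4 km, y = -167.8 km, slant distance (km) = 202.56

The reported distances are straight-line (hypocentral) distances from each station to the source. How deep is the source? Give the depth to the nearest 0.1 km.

Each station gives a sphere (x−x_i)² + (y−y_i)² + z² = d_i² (stations at z=0).
Subtracting the A sphere from B and C: z² cancels, leaving linear equations in x and y:
-209.8 x + 219.6 y = 24548.76
-390.0 x + 153.2 y = 42294.58
Solving: x ≈ -103.304, y ≈ 13.095 km (keep extra digits for the depth step; rounded: -103.3, 13.1).
Then from the A sphere: z² = 149.74² − (x − 37.1)² − (y − 38.2)² with x = -103.304, y = 13.095, so z ≈ 45.591 ≈ 45.6 km.

depth ≈ 45.6 km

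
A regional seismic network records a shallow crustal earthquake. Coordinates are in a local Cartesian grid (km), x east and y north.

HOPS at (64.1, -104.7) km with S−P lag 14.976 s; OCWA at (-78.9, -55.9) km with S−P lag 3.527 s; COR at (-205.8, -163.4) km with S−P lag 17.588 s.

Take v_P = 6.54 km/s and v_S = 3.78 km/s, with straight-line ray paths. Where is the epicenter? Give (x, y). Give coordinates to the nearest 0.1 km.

Distance from S−P lag: d = Δt · v_P v_S / (v_P − v_S) = Δt · (6.54·3.78)/(6.54−3.78) ≈ 8.9570·Δt.
So d_HOPS = 134.14, d_OCWA = 31.59, d_COR = 157.53 km.
Circle about each station: (x − 64.1)² + (y + 104.7)² = 134.14²; (x + 78.9)² + (y + 55.9)² = 31.59²; (x + 205.8)² + (y + 163.4)² = 157.53².
Subtracting the HOPS equation from the OCWA and COR equations removes the quadratic terms:
-286.0 x + 97.6 y = 11274.73
-539.8 x − 117.4 y = 47160.14
Solving the 2×2 system: x ≈ -68.7, y ≈ -85.8 km.

(-68.7, -85.8)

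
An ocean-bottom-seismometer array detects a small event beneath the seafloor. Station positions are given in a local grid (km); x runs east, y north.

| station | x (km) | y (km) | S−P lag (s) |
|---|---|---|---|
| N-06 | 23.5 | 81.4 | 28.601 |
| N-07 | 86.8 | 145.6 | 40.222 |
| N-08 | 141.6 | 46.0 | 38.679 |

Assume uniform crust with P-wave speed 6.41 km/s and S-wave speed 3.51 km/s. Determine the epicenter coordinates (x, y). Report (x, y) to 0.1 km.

x ≈ -132.3 km, y ≈ -76.6 km

Distance from S−P lag: d = Δt · v_P v_S / (v_P − v_S) = Δt · (6.41·3.51)/(6.41−3.51) ≈ 7.7583·Δt.
So d_N-06 = 221.90, d_N-07 = 312.05, d_N-08 = 300.08 km.
Circle about each station: (x − 23.5)² + (y − 81.4)² = 221.90²; (x − 86.8)² + (y − 145.6)² = 312.05²; (x − 141.6)² + (y − 46.0)² = 300.08².
Subtracting the N-06 equation from the N-07 and N-08 equations removes the quadratic terms:
126.6 x + 128.4 y = -26580.20
236.2 x − 70.8 y = -25820.05
Solving the 2×2 system: x ≈ -132.3, y ≈ -76.6 km.
Check against N-06 (with the unrounded x, y): √((x − 23.5)²+(y − 81.4)²) = 221.87 ≈ 221.90 km. ✓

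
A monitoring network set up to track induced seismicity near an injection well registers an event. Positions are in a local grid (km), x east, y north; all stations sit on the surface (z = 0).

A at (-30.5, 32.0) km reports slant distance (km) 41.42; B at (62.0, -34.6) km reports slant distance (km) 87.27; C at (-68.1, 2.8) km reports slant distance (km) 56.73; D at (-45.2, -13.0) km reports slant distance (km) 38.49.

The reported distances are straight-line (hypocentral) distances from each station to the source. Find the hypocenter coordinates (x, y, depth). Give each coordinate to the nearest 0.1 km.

(-15.5, -0.4, 21.0)

Each station gives a sphere (x−x_i)² + (y−y_i)² + z² = d_i² (stations at z=0).
Subtracting the A sphere from B and C: z² cancels, leaving linear equations in x and y:
185.0 x − 133.2 y = -2813.53
-75.2 x − 58.4 y = 1188.52
Solving: x ≈ -15.495, y ≈ -0.399 km (keep extra digits for the depth step; rounded: -15.5, -0.4).
Then from the A sphere: z² = 41.42² − (x + 30.5)² − (y − 32.0)² with x = -15.495, y = -0.399, so z ≈ 20.995 ≈ 21.0 km.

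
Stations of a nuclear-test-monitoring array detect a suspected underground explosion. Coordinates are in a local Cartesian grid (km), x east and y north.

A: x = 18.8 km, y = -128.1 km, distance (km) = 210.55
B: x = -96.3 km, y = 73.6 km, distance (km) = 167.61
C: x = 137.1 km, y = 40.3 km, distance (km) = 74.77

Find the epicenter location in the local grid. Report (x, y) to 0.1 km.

Circle about each station: (x − 18.8)² + (y + 128.1)² = 210.55²; (x + 96.3)² + (y − 73.6)² = 167.61²; (x − 137.1)² + (y − 40.3)² = 74.77².
Subtracting the A equation from the B and C equations removes the quadratic terms:
-230.2 x + 403.4 y = 14165.79
236.6 x + 336.8 y = 42398.20
Solving the 2×2 system: x ≈ 71.3, y ≈ 75.8 km.

x ≈ 71.3 km, y ≈ 75.8 km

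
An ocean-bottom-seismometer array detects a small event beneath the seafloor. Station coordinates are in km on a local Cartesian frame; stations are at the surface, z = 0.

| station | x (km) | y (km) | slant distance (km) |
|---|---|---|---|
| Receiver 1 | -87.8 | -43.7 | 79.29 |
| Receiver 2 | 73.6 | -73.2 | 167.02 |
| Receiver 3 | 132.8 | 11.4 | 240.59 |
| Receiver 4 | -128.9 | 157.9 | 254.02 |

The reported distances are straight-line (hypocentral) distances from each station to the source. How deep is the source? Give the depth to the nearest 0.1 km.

Each station gives a sphere (x−x_i)² + (y−y_i)² + z² = d_i² (stations at z=0).
Subtracting the Receiver 1 sphere from Receiver 2 and Receiver 3: z² cancels, leaving linear equations in x and y:
322.8 x − 59.0 y = -20452.11
441.2 x + 110.2 y = -43449.37
Solving: x ≈ -78.199, y ≈ -81.197 km (keep extra digits for the depth step; rounded: -78.2, -81.2).
Then from the Receiver 1 sphere: z² = 79.29² − (x + 87.8)² − (y + 43.7)² with x = -78.199, y = -81.197, so z ≈ 69.200 ≈ 69.2 km.

69.2 km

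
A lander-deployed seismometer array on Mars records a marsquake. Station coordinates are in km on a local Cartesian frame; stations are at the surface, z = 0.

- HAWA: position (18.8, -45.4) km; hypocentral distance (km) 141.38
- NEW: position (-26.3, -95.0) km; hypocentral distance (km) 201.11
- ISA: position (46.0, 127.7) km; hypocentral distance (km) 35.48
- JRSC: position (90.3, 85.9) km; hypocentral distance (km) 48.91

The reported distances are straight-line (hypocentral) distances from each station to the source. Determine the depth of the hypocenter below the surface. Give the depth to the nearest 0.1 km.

Each station gives a sphere (x−x_i)² + (y−y_i)² + z² = d_i² (stations at z=0).
Subtracting the HAWA sphere from NEW and ISA: z² cancels, leaving linear equations in x and y:
-90.2 x − 99.2 y = -13154.84
54.4 x + 346.2 y = 34738.16
Solving: x ≈ 42.902, y ≈ 93.600 km (keep extra digits for the depth step; rounded: 42.9, 93.6).
Then from the HAWA sphere: z² = 141.38² − (x − 18.8)² − (y + 45.4)² with x = 42.902, y = 93.600, so z ≈ 9.295 ≈ 9.3 km.
Check against JRSC (with the unrounded solution): distance 48.91 ≈ 48.91 km. ✓

z ≈ 9.3 km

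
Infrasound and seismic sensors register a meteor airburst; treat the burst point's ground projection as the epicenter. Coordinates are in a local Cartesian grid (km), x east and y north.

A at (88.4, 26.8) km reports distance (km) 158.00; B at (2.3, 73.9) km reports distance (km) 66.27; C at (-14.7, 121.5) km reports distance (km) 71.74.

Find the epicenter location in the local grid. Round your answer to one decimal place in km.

Circle about each station: (x − 88.4)² + (y − 26.8)² = 158.00²; (x − 2.3)² + (y − 73.9)² = 66.27²; (x + 14.7)² + (y − 121.5)² = 71.74².
Subtracting pairs of circle equations eliminates x²+y² and gives linear equations (the radical axes):
-172.2 x + 94.2 y = 17505.99
-206.2 x + 189.4 y = 26262.91
Solving the 2×2 system: x ≈ -63.8, y ≈ 69.2 km.

x ≈ -63.8 km, y ≈ 69.2 km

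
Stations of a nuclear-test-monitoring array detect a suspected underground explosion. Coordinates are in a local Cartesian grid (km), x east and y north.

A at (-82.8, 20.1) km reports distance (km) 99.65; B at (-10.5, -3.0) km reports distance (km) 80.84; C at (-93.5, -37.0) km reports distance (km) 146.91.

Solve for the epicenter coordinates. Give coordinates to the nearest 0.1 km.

Circle about each station: (x + 82.8)² + (y − 20.1)² = 99.65²; (x + 10.5)² + (y + 3.0)² = 80.84²; (x + 93.5)² + (y + 37.0)² = 146.91².
Subtracting pairs of circle equations eliminates x²+y² and gives linear equations (the radical axes):
144.6 x − 46.2 y = -3745.58
-21.4 x − 114.2 y = -8801.03
Solving the 2×2 system: x ≈ -1.2, y ≈ 77.3 km.

(-1.2, 77.3)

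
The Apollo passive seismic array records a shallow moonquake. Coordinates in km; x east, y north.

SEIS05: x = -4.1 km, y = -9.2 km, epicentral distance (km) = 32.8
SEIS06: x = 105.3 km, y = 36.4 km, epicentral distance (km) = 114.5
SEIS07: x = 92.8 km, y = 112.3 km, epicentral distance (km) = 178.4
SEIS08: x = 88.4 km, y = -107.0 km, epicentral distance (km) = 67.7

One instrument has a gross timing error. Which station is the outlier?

Solve using three stations at a time. Using SEIS06, SEIS07, SEIS08 (subtract circle equations pairwise → linear system) gives (x, y) ≈ (41.2, -58.5).
Distances from that point to each station vs reported:
  SEIS05: calculated 66.9 vs reported 32.8 → residual 34.1 km
  SEIS06: calculated 114.5 vs reported 114.5 → residual 0.0 km
  SEIS07: calculated 178.4 vs reported 178.4 → residual 0.0 km
  SEIS08: calculated 67.7 vs reported 67.7 → residual 0.0 km
SEIS06, SEIS07, SEIS08 are mutually consistent (residuals ≈ 0); SEIS05 is off by 34.1 km.

SEIS05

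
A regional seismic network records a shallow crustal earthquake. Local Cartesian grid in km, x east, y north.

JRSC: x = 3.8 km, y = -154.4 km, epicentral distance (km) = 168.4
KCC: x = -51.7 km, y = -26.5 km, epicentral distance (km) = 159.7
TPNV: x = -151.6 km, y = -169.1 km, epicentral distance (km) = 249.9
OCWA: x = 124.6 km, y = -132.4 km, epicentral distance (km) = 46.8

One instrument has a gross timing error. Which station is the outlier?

Solve using three stations at a time. Using KCC, TPNV, OCWA (subtract circle equations pairwise → linear system) gives (x, y) ≈ (89.1, -101.9).
Distances from that point to each station vs reported:
  JRSC: calculated 100.2 vs reported 168.4 → residual 68.2 km
  KCC: calculated 159.7 vs reported 159.7 → residual 0.0 km
  TPNV: calculated 249.9 vs reported 249.9 → residual 0.0 km
  OCWA: calculated 46.8 vs reported 46.8 → residual 0.0 km
KCC, TPNV, OCWA are mutually consistent (residuals ≈ 0); JRSC is off by 68.2 km.

JRSC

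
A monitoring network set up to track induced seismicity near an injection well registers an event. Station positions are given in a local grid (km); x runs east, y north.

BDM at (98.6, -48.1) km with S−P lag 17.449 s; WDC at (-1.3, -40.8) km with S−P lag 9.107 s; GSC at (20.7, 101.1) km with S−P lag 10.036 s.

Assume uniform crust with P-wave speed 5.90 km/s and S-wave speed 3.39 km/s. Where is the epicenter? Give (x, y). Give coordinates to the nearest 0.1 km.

Distance from S−P lag: d = Δt · v_P v_S / (v_P − v_S) = Δt · (5.90·3.39)/(5.90−3.39) ≈ 7.9685·Δt.
So d_BDM = 139.04, d_WDC = 72.57, d_GSC = 79.97 km.
Circle about each station: (x − 98.6)² + (y + 48.1)² = 139.04²; (x + 1.3)² + (y + 40.8)² = 72.57²; (x − 20.7)² + (y − 101.1)² = 79.97².
Subtracting pairs of circle equations eliminates x²+y² and gives linear equations (the radical axes):
-199.8 x + 14.6 y = 3696.48
-155.8 x + 298.4 y = 11551.05
Solving the 2×2 system: x ≈ -16.3, y ≈ 30.2 km.

(-16.3, 30.2)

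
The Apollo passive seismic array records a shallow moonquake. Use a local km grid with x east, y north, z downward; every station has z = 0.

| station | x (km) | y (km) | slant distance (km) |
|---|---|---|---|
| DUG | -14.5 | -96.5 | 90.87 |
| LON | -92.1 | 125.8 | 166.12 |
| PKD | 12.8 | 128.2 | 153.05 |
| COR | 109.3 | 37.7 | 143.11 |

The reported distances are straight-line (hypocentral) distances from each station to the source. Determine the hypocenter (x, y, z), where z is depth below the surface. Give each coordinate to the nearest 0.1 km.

(-16.5, -16.0, 42.1)

Each station gives a sphere (x−x_i)² + (y−y_i)² + z² = d_i² (stations at z=0).
Subtracting the DUG sphere from LON and PKD: z² cancels, leaving linear equations in x and y:
-155.2 x + 444.6 y = -4552.95
54.6 x + 449.4 y = -8090.37
Solving: x ≈ -16.495, y ≈ -15.999 km (keep extra digits for the depth step; rounded: -16.5, -16.0).
Then from the DUG sphere: z² = 90.87² − (x + 14.5)² − (y + 96.5)² with x = -16.495, y = -15.999, so z ≈ 42.107 ≈ 42.1 km.
Check against COR (with the unrounded solution): distance 143.11 ≈ 143.11 km. ✓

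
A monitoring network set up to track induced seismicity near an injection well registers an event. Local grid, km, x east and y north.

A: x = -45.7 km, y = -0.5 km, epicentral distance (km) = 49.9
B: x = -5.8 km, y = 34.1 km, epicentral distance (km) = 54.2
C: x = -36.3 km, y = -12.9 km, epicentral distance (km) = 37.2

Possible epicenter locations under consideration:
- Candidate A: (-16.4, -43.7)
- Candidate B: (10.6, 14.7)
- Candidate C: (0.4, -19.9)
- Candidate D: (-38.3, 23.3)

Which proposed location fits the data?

Candidate C

For each candidate, compare |candidate − station| to the reported distance:
Candidate A: residuals A 2.3, B 24.3, C 0.5 → max 24.3 km
Candidate B: residuals A 8.4, B 28.8, C 17.2 → max 28.8 km
Candidate C: residuals A 0.1, B 0.2, C 0.2 → max 0.2 km
Candidate D: residuals A 25.0, B 20.0, C 0.9 → max 25.0 km
Only Candidate C has all residuals ≈ 0.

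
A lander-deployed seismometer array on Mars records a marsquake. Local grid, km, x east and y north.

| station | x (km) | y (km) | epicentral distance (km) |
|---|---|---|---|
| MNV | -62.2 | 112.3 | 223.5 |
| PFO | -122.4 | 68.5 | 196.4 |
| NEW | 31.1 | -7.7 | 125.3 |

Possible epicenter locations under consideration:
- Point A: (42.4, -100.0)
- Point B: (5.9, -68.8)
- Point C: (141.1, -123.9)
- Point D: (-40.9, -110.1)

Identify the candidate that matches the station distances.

For each candidate, compare |candidate − station| to the reported distance:
Point A: residuals MNV 13.2, PFO 39.3, NEW 32.3 → max 39.3 km
Point B: residuals MNV 30.0, PFO 8.5, NEW 59.2 → max 59.2 km
Point C: residuals MNV 88.1, PFO 129.9, NEW 34.7 → max 129.9 km
Point D: residuals MNV 0.1, PFO 0.1, NEW 0.1 → max 0.1 km
Only Point D has all residuals ≈ 0.

Point D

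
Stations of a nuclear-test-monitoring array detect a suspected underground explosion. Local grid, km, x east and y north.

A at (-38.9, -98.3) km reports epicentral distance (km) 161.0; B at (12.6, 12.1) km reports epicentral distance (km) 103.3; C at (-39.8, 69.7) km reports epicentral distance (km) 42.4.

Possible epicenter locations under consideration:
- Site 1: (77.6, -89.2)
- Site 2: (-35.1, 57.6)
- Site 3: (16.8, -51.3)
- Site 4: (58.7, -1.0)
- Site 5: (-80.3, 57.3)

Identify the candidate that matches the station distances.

For each candidate, compare |candidate − station| to the reported distance:
Site 1: residuals A 44.1, B 17.1, C 155.2 → max 155.2 km
Site 2: residuals A 5.1, B 37.4, C 29.4 → max 37.4 km
Site 3: residuals A 88.1, B 39.8, C 91.2 → max 91.2 km
Site 4: residuals A 23.2, B 55.4, C 78.8 → max 78.8 km
Site 5: residuals A 0.0, B 0.0, C 0.0 → max 0.0 km
Only Site 5 has all residuals ≈ 0.

Site 5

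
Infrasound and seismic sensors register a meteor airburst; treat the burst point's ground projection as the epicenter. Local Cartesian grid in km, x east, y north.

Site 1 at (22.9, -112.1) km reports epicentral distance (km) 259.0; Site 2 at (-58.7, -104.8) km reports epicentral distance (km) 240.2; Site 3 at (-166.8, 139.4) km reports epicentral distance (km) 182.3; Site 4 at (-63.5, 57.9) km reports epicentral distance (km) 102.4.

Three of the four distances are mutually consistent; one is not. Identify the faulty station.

Solve using three stations at a time. Using Site 2, Site 3, Site 4 (subtract circle equations pairwise → linear system) gives (x, y) ≈ (14.9, 123.9).
Distances from that point to each station vs reported:
  Site 1: calculated 236.1 vs reported 259.0 → residual 22.9 km
  Site 2: calculated 240.2 vs reported 240.2 → residual 0.0 km
  Site 3: calculated 182.3 vs reported 182.3 → residual 0.0 km
  Site 4: calculated 102.4 vs reported 102.4 → residual 0.0 km
Site 2, Site 3, Site 4 are mutually consistent (residuals ≈ 0); Site 1 is off by 22.9 km.

Site 1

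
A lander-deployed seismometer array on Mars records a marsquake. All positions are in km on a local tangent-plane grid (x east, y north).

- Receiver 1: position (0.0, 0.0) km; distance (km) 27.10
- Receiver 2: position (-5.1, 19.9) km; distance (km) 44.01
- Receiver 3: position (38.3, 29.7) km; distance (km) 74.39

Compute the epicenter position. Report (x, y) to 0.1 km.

Circle about each station: x² + y² = 27.10²; (x + 5.1)² + (y − 19.9)² = 44.01²; (x − 38.3)² + (y − 29.7)² = 74.39².
Subtracting pairs of circle equations eliminates x²+y² and gives linear equations (the radical axes):
-10.2 x + 39.8 y = -780.45
76.6 x + 59.4 y = -2450.48
Solving the 2×2 system: x ≈ -14.0, y ≈ -23.2 km.

x ≈ -14.0 km, y ≈ -23.2 km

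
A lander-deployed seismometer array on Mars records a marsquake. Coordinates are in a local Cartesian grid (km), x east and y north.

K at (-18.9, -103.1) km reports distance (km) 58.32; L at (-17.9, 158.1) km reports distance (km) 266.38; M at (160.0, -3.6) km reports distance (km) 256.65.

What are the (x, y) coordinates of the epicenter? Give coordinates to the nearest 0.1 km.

Circle about each station: (x + 18.9)² + (y + 103.1)² = 58.32²; (x + 17.9)² + (y − 158.1)² = 266.38²; (x − 160.0)² + (y + 3.6)² = 256.65².
Subtracting pairs of circle equations eliminates x²+y² and gives linear equations (the radical axes):
2.0 x + 522.4 y = -53227.88
357.8 x + 199.0 y = -47841.86
Solving the 2×2 system: x ≈ -77.2, y ≈ -101.6 km.

(-77.2, -101.6)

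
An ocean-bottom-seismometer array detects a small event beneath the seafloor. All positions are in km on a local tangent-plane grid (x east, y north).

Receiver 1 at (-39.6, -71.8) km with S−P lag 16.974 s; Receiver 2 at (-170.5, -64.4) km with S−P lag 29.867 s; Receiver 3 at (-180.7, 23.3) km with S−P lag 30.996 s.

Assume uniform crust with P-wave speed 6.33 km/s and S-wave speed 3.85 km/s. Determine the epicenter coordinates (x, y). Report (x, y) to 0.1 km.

Distance from S−P lag: d = Δt · v_P v_S / (v_P − v_S) = Δt · (6.33·3.85)/(6.33−3.85) ≈ 9.8268·Δt.
So d_Receiver 1 = 166.80, d_Receiver 2 = 293.50, d_Receiver 3 = 304.59 km.
Circle about each station: (x + 39.6)² + (y + 71.8)² = 166.80²; (x + 170.5)² + (y + 64.4)² = 293.50²; (x + 180.7)² + (y − 23.3)² = 304.59².
Subtracting the Receiver 1 equation from the Receiver 2 and Receiver 3 equations removes the quadratic terms:
-261.8 x + 14.8 y = -31825.80
-282.2 x + 190.2 y = -38480.85
Solving the 2×2 system: x ≈ 120.2, y ≈ -24.0 km.

x ≈ 120.2 km, y ≈ -24.0 km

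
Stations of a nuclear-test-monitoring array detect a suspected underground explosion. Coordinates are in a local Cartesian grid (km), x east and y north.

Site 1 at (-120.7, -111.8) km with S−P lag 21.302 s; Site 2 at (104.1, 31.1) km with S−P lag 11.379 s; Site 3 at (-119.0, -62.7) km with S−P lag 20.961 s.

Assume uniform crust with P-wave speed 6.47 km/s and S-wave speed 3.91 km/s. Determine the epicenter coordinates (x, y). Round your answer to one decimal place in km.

Distance from S−P lag: d = Δt · v_P v_S / (v_P − v_S) = Δt · (6.47·3.91)/(6.47−3.91) ≈ 9.8819·Δt.
So d_Site 1 = 210.50, d_Site 2 = 112.45, d_Site 3 = 207.13 km.
Circle about each station: (x + 120.7)² + (y + 111.8)² = 210.50²; (x − 104.1)² + (y − 31.1)² = 112.45²; (x + 119.0)² + (y + 62.7)² = 207.13².
Subtracting pairs of circle equations eliminates x²+y² and gives linear equations (the radical axes):
449.6 x + 285.8 y = 16401.54
3.4 x + 98.2 y = -7568.03
Solving the 2×2 system: x ≈ 87.4, y ≈ -80.1 km.

(87.4, -80.1)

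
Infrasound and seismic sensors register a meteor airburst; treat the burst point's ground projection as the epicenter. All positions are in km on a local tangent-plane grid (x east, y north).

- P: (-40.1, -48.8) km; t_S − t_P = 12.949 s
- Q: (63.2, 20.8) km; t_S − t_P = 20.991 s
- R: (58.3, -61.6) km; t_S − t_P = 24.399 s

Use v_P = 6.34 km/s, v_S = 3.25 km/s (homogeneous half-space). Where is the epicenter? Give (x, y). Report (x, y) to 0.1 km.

Distance from S−P lag: d = Δt · v_P v_S / (v_P − v_S) = Δt · (6.34·3.25)/(6.34−3.25) ≈ 6.6683·Δt.
So d_P = 86.35, d_Q = 139.97, d_R = 162.70 km.
Circle about each station: (x + 40.1)² + (y + 48.8)² = 86.35²; (x − 63.2)² + (y − 20.8)² = 139.97²; (x − 58.3)² + (y + 61.6)² = 162.70².
Subtracting the P equation from the Q and R equations removes the quadratic terms:
206.6 x + 139.2 y = -11697.85
196.8 x − 25.6 y = -15810.97
Solving the 2×2 system: x ≈ -76.5, y ≈ 29.5 km.
Check against P (with the unrounded x, y): √((x + 40.1)²+(y + 48.8)²) = 86.35 ≈ 86.35 km. ✓

x ≈ -76.5 km, y ≈ 29.5 km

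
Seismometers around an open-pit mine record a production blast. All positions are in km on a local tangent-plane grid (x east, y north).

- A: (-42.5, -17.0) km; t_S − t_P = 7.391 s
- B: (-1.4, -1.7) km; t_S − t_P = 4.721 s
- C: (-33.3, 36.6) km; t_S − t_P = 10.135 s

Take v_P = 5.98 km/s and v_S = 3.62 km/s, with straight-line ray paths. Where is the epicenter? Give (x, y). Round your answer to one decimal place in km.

Distance from S−P lag: d = Δt · v_P v_S / (v_P − v_S) = Δt · (5.98·3.62)/(5.98−3.62) ≈ 9.1727·Δt.
So d_A = 67.80, d_B = 43.30, d_C = 92.97 km.
Circle about each station: (x + 42.5)² + (y + 17.0)² = 67.80²; (x + 1.4)² + (y + 1.7)² = 43.30²; (x + 33.3)² + (y − 36.6)² = 92.97².
Subtracting pairs of circle equations eliminates x²+y² and gives linear equations (the radical axes):
82.2 x + 30.6 y = 631.55
18.4 x + 107.2 y = -3693.38
Solving the 2×2 system: x ≈ 21.9, y ≈ -38.2 km.

x ≈ 21.9 km, y ≈ -38.2 km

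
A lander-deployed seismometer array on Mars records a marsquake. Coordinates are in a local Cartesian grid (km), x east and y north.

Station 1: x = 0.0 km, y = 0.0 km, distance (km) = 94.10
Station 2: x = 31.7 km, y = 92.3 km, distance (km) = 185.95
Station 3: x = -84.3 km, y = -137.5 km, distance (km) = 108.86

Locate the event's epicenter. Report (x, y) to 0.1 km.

Circle about each station: x² + y² = 94.10²; (x − 31.7)² + (y − 92.3)² = 185.95²; (x + 84.3)² + (y + 137.5)² = 108.86².
Subtracting the Station 1 equation from the Station 2 and Station 3 equations removes the quadratic terms:
63.4 x + 184.6 y = -16198.41
-168.6 x − 275.0 y = 23017.05
Solving the 2×2 system: x ≈ 15.0, y ≈ -92.9 km.
Check against Station 1 (with the unrounded x, y): √(x²+y²) = 94.11 ≈ 94.10 km. ✓

15.0 km east, -92.9 km north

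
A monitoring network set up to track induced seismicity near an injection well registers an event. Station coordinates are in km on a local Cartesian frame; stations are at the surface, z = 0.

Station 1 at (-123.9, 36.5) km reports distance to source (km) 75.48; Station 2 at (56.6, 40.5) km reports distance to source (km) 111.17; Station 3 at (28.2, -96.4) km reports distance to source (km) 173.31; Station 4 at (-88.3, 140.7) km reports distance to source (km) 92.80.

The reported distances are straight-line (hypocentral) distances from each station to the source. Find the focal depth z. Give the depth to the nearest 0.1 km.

depth ≈ 14.4 km

Each station gives a sphere (x−x_i)² + (y−y_i)² + z² = d_i² (stations at z=0).
Subtracting the Station 1 sphere from Station 2 and Station 3: z² cancels, leaving linear equations in x and y:
361.0 x + 8.0 y = -18501.19
304.2 x − 265.8 y = -30934.39
Solving: x ≈ -52.497, y ≈ 56.300 km (keep extra digits for the depth step; rounded: -52.5, 56.3).
Then from the Station 1 sphere: z² = 75.48² − (x + 123.9)² − (y − 36.5)² with x = -52.497, y = 56.300, so z ≈ 14.381 ≈ 14.4 km.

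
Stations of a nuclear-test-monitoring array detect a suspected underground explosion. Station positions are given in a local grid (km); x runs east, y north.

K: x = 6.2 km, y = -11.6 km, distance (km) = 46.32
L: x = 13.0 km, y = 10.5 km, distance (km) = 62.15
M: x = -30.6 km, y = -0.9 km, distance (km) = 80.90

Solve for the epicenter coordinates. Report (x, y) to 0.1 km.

Circle about each station: (x − 6.2)² + (y + 11.6)² = 46.32²; (x − 13.0)² + (y − 10.5)² = 62.15²; (x + 30.6)² + (y + 0.9)² = 80.90².
Subtracting pairs of circle equations eliminates x²+y² and gives linear equations (the radical axes):
13.6 x + 44.2 y = -1610.83
-73.6 x + 21.4 y = -3635.10
Solving the 2×2 system: x ≈ 35.6, y ≈ -47.4 km.

35.6 km east, -47.4 km north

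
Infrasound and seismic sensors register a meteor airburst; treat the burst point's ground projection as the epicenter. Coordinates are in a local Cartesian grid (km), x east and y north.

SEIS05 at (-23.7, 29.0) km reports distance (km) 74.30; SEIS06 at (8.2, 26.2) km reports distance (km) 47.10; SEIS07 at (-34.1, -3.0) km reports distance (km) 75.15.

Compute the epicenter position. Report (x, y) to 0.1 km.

x ≈ 40.9 km, y ≈ -7.7 km

Circle about each station: (x + 23.7)² + (y − 29.0)² = 74.30²; (x − 8.2)² + (y − 26.2)² = 47.10²; (x + 34.1)² + (y + 3.0)² = 75.15².
Subtracting the SEIS05 equation from the SEIS06 and SEIS07 equations removes the quadratic terms:
63.8 x − 5.6 y = 2653.07
-20.8 x − 64.0 y = -357.91
Solving the 2×2 system: x ≈ 40.9, y ≈ -7.7 km.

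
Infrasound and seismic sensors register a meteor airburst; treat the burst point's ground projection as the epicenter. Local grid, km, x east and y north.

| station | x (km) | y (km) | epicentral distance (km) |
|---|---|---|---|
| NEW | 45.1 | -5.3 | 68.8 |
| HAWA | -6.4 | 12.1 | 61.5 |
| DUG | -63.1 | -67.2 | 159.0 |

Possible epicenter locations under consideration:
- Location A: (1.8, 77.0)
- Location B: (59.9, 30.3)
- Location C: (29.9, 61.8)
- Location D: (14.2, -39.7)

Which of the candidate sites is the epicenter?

For each candidate, compare |candidate − station| to the reported distance:
Location A: residuals NEW 24.2, HAWA 3.9, DUG 0.9 → max 24.2 km
Location B: residuals NEW 30.2, HAWA 7.3, DUG 2.0 → max 30.2 km
Location C: residuals NEW 0.0, HAWA 0.0, DUG 0.0 → max 0.0 km
Location D: residuals NEW 22.6, HAWA 5.8, DUG 77.0 → max 77.0 km
Only Location C has all residuals ≈ 0.

Location C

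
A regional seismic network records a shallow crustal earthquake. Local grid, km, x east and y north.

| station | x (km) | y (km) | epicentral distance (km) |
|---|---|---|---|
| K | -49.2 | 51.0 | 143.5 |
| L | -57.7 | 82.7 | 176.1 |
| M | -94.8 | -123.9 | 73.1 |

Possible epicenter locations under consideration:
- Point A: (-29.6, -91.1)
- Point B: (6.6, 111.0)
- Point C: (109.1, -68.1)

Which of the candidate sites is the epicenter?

Point A

For each candidate, compare |candidate − station| to the reported distance:
Point A: residuals K 0.1, L 0.0, M 0.1 → max 0.1 km
Point B: residuals K 61.6, L 105.8, M 182.8 → max 182.8 km
Point C: residuals K 54.6, L 48.8, M 138.3 → max 138.3 km
Only Point A has all residuals ≈ 0.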